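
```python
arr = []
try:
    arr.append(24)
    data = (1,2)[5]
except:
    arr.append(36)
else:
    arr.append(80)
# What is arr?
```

Step-by-step execution trace:
1. try: `arr.append(24)` → arr = [24].
2. `data = (1,2)[5]` raises IndexError.
3. bare `except` matches → `arr.append(36)` → arr = [24, 36].
4. `else` is skipped (an exception was raised).
Result: [24, 36]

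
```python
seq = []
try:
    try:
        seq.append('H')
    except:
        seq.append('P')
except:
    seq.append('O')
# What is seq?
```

Step-by-step execution trace:
1. Inner try: `seq.append('H')` → seq = ['H']. No exception raised.
2. Inner `except` is skipped.
3. Inner try completes normally; outer `except` is skipped.
Result: ['H']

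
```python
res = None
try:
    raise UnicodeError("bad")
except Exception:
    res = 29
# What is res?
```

Step-by-step execution trace:
1. `raise UnicodeError(...)` raises UnicodeError.
2. `except Exception` matches (UnicodeError is a subclass of Exception) → res = 29.
Result: 29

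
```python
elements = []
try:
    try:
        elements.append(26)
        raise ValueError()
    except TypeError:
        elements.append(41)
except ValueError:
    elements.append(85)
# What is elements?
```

Step-by-step execution trace:
1. Inner try: `elements.append(26)` → elements = [26].
2. `raise ValueError()` raises ValueError.
3. Inner `except TypeError` does not match ValueError; exception propagates to outer try.
4. Outer `except ValueError` matches → `elements.append(85)` → elements = [26, 85].
Result: [26, 85]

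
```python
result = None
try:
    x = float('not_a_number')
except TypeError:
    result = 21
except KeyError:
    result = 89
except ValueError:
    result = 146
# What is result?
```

Step-by-step execution trace:
1. `x = float('not_a_number')` raises ValueError.
2. `except TypeError` does not match ValueError; skipped.
3. `except KeyError` does not match ValueError; skipped.
4. `except ValueError` matches → result = 146.
Result: 146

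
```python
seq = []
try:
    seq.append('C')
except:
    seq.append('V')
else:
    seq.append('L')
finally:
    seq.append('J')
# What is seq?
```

Step-by-step execution trace:
1. try: `seq.append('C')` → seq = ['C']. No exception raised.
2. `except` is skipped.
3. `else` runs: `seq.append('L')` → seq = ['C', 'L'].
4. `finally` always runs: `seq.append('J')` → seq = ['C', 'L', 'J'].
Result: ['C', 'L', 'J']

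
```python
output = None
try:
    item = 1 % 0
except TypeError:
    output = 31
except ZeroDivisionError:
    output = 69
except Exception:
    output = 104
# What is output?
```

Step-by-step execution trace:
1. `item = 1 % 0` raises ZeroDivisionError.
2. `except TypeError` does not match ZeroDivisionError; skipped.
3. `except ZeroDivisionError` matches → output = 69.
4. Remaining except clauses are skipped.
Result: 69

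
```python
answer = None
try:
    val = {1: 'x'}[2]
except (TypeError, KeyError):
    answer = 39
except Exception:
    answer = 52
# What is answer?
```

Step-by-step execution trace:
1. `val = {1: 'x'}[2]` raises KeyError.
2. `except (TypeError, KeyError)` matches (KeyError is in the tuple) → answer = 39.
3. `except Exception` is not reached.
Result: 39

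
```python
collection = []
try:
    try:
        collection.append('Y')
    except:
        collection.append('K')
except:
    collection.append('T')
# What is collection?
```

Step-by-step execution trace:
1. Inner try: `collection.append('Y')` → collection = ['Y']. No exception raised.
2. Inner `except` is skipped.
3. Inner try completes normally; outer `except` is skipped.
Result: ['Y']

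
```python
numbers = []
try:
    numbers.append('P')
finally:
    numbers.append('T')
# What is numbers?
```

Step-by-step execution trace:
1. try: `numbers.append('P')` → numbers = ['P'].
2. The try body completes without raising.
3. finally always runs: `numbers.append('T')` → numbers = ['P', 'T'].
Result: ['P', 'T']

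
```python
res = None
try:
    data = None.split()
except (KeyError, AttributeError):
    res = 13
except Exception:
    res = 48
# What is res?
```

Step-by-step execution trace:
1. `data = None.split()` raises AttributeError.
2. `except (KeyError, AttributeError)` matches (AttributeError is in the tuple) → res = 13.
3. `except Exception` is not reached.
Result: 13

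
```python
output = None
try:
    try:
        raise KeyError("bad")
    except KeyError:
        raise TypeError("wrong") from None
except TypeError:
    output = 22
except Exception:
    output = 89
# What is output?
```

Step-by-step execution trace:
1. Inner try raises KeyError; inner `except KeyError` catches it.
2. `raise TypeError(...) from None` raises TypeError (from None suppresses __context__, but the active exception is still TypeError).
3. Outer `except TypeError` matches → output = 22.
4. `except Exception` is not reached.
Result: 22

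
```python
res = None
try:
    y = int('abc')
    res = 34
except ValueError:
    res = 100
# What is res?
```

Step-by-step execution trace:
1. `y = int('abc')` raises ValueError.
2. `res = 34` is not reached.
3. `except ValueError` matches → res = 100.
Result: 100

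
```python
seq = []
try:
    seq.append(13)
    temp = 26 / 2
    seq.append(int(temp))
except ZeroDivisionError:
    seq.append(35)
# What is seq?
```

Step-by-step execution trace:
1. try: `seq.append(13)` → seq = [13].
2. `temp = 26 / 2` → temp = 13.0. No exception raised.
3. `seq.append(int(temp))` → seq = [13, 13].
4. `except ZeroDivisionError` is skipped (no exception was raised).
Result: [13, 13]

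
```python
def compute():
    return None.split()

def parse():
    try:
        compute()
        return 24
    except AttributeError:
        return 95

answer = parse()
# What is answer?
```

Step-by-step execution trace:
1. `parse()` calls `compute()`.
2. `compute()` evaluates `None.split()`, which raises AttributeError; it propagates to the caller.
3. `return 24` is not reached.
4. `except AttributeError` in parse matches → returns 95.
5. answer = 95.
Result: 95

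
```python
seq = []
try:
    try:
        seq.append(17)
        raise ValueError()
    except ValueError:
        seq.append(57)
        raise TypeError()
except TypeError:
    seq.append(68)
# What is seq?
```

Step-by-step execution trace:
1. Inner try: `seq.append(17)` → seq = [17].
2. `raise ValueError()` raises ValueError.
3. Inner `except ValueError` matches → `seq.append(57)` → seq = [17, 57].
4. `raise TypeError()` raises TypeError; propagates to outer try.
5. Outer `except TypeError` matches → `seq.append(68)` → seq = [17, 57, 68].
Result: [17, 57, 68]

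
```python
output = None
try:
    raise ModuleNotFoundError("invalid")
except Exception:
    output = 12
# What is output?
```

Step-by-step execution trace:
1. `raise ModuleNotFoundError(...)` raises ModuleNotFoundError.
2. `except Exception` matches (ModuleNotFoundError is a subclass of Exception) → output = 12.
Result: 12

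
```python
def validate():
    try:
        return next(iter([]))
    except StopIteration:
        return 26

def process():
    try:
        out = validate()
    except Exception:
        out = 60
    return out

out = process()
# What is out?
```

Step-by-step execution trace:
1. `process()` calls `validate()`.
2. In validate: `next(iter([]))` raises StopIteration; `except StopIteration` catches it → returns 26.
3. In process: `out = validate()` → out = 26. No exception reaches process.
4. `except Exception` is skipped; process returns 26.
5. out = 26.
Result: 26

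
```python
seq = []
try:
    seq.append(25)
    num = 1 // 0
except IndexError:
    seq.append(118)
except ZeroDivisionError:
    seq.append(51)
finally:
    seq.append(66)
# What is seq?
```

Step-by-step execution trace:
1. try: `seq.append(25)` → seq = [25].
2. `num = 1 // 0` raises ZeroDivisionError.
3. `except IndexError` does not match ZeroDivisionError; skipped.
4. `except ZeroDivisionError` matches → `seq.append(51)` → seq = [25, 51].
5. finally always runs: `seq.append(66)` → seq = [25, 51, 66].
Result: [25, 51, 66]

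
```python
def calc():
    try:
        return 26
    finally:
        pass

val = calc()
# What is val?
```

Step-by-step execution trace:
1. `calc()` enters try: `return 26` sets pending return value 26.
2. Before returning, `finally: pass` runs (no effect).
3. calc() returns 26 → val = 26.
Result: 26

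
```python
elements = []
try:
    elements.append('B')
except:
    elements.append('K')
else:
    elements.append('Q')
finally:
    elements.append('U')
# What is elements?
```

Step-by-step execution trace:
1. try: `elements.append('B')` → elements = ['B']. No exception raised.
2. `except` is skipped.
3. `else` runs: `elements.append('Q')` → elements = ['B', 'Q'].
4. `finally` always runs: `elements.append('U')` → elements = ['B', 'Q', 'U'].
Result: ['B', 'Q', 'U']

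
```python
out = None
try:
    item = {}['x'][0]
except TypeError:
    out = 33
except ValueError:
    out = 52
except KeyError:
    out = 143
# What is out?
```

Step-by-step execution trace:
1. `item = {}['x'][0]` raises KeyError.
2. `except TypeError` does not match KeyError; skipped.
3. `except ValueError` does not match KeyError; skipped.
4. `except KeyError` matches → out = 143.
Result: 143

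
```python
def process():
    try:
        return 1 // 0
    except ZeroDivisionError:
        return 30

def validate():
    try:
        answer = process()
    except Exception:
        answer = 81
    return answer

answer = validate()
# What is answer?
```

Step-by-step execution trace:
1. `validate()` calls `process()`.
2. In process: `1 // 0` raises ZeroDivisionError; `except ZeroDivisionError` catches it → returns 30.
3. In validate: `answer = process()` → answer = 30. No exception reaches validate.
4. `except Exception` is skipped; validate returns 30.
5. answer = 30.
Result: 30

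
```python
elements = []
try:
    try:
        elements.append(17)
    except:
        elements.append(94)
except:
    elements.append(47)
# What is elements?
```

Step-by-step execution trace:
1. Inner try: `elements.append(17)` → elements = [17]. No exception raised.
2. Inner `except` is skipped.
3. Inner try completes normally; outer `except` is skipped.
Result: [17]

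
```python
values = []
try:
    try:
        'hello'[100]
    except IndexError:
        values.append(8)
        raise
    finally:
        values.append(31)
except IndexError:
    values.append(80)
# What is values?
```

Step-by-step execution trace:
1. Inner try: `'hello'[100]` raises IndexError.
2. Inner `except IndexError` matches → `values.append(8)` → values = [8].
3. bare `raise` re-raises IndexError.
4. Inner `finally` runs during unwinding: `values.append(31)` → values = [8, 31].
5. Outer `except IndexError` matches → `values.append(80)` → values = [8, 31, 80].
Result: [8, 31, 80]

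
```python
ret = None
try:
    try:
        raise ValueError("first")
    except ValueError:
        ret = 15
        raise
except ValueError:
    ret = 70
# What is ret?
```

Step-by-step execution trace:
1. Inner try: `raise ValueError("first")` raises ValueError.
2. Inner `except ValueError` matches → ret = 15.
3. bare `raise` re-raises the same ValueError.
4. Outer `except ValueError` matches → ret = 70.
Result: 70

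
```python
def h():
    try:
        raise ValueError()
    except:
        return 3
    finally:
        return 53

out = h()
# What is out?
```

Step-by-step execution trace:
1. `h()` enters try: `raise ValueError()` raises ValueError.
2. bare `except` matches → `return 3` sets pending return value 3.
3. Before returning, `finally: return 53` runs and overrides the pending return.
4. h() returns 53 → out = 53.
Result: 53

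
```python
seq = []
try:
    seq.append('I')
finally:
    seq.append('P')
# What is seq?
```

Step-by-step execution trace:
1. try: `seq.append('I')` → seq = ['I'].
2. The try body completes without raising.
3. finally always runs: `seq.append('P')` → seq = ['I', 'P'].
Result: ['I', 'P']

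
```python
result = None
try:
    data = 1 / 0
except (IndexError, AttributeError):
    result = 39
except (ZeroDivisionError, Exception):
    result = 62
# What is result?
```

Step-by-step execution trace:
1. `data = 1 / 0` raises ZeroDivisionError.
2. `except (IndexError, AttributeError)` does not match ZeroDivisionError; skipped.
3. `except (ZeroDivisionError, Exception)` matches (ZeroDivisionError is in the tuple) → result = 62.
Result: 62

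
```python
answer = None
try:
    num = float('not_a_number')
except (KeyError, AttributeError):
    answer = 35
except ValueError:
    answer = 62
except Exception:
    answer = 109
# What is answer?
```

Step-by-step execution trace:
1. `num = float('not_a_number')` raises ValueError.
2. `except (KeyError, AttributeError)` does not match ValueError; skipped.
3. `except ValueError` matches (exact type match) → answer = 62.
4. `except Exception` is not reached.
Result: 62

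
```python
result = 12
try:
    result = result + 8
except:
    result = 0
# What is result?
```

Step-by-step execution trace:
1. result starts at 12.
2. try: `result = result + 8` → result = 20. No exception raised.
3. `except` is skipped.
Result: 20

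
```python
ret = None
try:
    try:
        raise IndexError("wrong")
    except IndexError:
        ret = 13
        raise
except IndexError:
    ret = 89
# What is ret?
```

Step-by-step execution trace:
1. Inner try: `raise IndexError("wrong")` raises IndexError.
2. Inner `except IndexError` matches → ret = 13.
3. bare `raise` re-raises the same IndexError.
4. Outer `except IndexError` matches → ret = 89.
Result: 89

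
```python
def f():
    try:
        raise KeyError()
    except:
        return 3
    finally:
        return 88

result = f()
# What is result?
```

Step-by-step execution trace:
1. `f()` enters try: `raise KeyError()` raises KeyError.
2. bare `except` matches → `return 3` sets pending return value 3.
3. Before returning, `finally: return 88` runs and overrides the pending return.
4. f() returns 88 → result = 88.
Result: 88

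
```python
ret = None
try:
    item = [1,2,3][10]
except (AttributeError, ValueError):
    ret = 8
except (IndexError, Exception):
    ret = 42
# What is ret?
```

Step-by-step execution trace:
1. `item = [1,2,3][10]` raises IndexError.
2. `except (AttributeError, ValueError)` does not match IndexError; skipped.
3. `except (IndexError, Exception)` matches (IndexError is in the tuple) → ret = 42.
Result: 42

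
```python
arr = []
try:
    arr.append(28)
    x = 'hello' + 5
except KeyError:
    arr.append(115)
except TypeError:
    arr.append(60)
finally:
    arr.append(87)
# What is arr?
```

Step-by-step execution trace:
1. try: `arr.append(28)` → arr = [28].
2. `x = 'hello' + 5` raises TypeError.
3. `except KeyError` does not match TypeError; skipped.
4. `except TypeError` matches → `arr.append(60)` → arr = [28, 60].
5. finally always runs: `arr.append(87)` → arr = [28, 60, 87].
Result: [28, 60, 87]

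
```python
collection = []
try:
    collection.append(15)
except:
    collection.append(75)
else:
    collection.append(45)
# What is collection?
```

Step-by-step execution trace:
1. try: `collection.append(15)` → collection = [15]. No exception raised.
2. `except` is skipped.
3. `else` runs (try completed without exception): `collection.append(45)` → collection = [15, 45].
Result: [15, 45]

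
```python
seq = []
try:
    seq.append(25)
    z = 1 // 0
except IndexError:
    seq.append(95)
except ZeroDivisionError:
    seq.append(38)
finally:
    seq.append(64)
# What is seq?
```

Step-by-step execution trace:
1. try: `seq.append(25)` → seq = [25].
2. `z = 1 // 0` raises ZeroDivisionError.
3. `except IndexError` does not match ZeroDivisionError; skipped.
4. `except ZeroDivisionError` matches → `seq.append(38)` → seq = [25, 38].
5. finally always runs: `seq.append(64)` → seq = [25, 38, 64].
Result: [25, 38, 64]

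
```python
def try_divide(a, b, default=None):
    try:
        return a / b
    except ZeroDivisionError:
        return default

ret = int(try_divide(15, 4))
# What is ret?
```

Step-by-step execution trace:
1. `try_divide(15, 4)` enters try: `return 15 / 4` → returns 3.75. No exception raised.
2. `except ZeroDivisionError` is skipped.
3. `int(3.75)` → 3 → ret = 3.
Result: 3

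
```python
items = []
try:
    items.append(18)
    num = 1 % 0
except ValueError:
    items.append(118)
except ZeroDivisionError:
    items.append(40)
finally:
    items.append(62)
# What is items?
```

Step-by-step execution trace:
1. try: `items.append(18)` → items = [18].
2. `num = 1 % 0` raises ZeroDivisionError.
3. `except ValueError` does not match ZeroDivisionError; skipped.
4. `except ZeroDivisionError` matches → `items.append(40)` → items = [18, 40].
5. finally always runs: `items.append(62)` → items = [18, 40, 62].
Result: [18, 40, 62]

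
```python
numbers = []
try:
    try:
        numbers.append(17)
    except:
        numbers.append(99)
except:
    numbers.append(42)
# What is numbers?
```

Step-by-step execution trace:
1. Inner try: `numbers.append(17)` → numbers = [17]. No exception raised.
2. Inner `except` is skipped.
3. Inner try completes normally; outer `except` is skipped.
Result: [17]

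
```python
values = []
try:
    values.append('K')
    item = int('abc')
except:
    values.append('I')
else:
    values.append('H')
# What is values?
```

Step-by-step execution trace:
1. try: `values.append('K')` → values = ['K'].
2. `item = int('abc')` raises ValueError.
3. bare `except` matches → `values.append('I')` → values = ['K', 'I'].
4. `else` is skipped (an exception was raised).
Result: ['K', 'I']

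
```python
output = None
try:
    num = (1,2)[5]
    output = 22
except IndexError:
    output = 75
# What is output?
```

Step-by-step execution trace:
1. `num = (1,2)[5]` raises IndexError.
2. `output = 22` is not reached.
3. `except IndexError` matches → output = 75.
Result: 75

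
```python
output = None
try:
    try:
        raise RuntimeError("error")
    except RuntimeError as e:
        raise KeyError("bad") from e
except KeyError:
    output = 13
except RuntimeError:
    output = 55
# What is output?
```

Step-by-step execution trace:
1. Inner try raises RuntimeError; inner `except RuntimeError as e` catches it.
2. `raise KeyError(...) from e` raises KeyError (RuntimeError is attached as __cause__, but only KeyError is active).
3. Outer `except KeyError` matches → output = 13.
4. `except RuntimeError` is not reached.
Result: 13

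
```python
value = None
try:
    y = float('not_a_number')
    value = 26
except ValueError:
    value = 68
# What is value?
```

Step-by-step execution trace:
1. `y = float('not_a_number')` raises ValueError.
2. `value = 26` is not reached.
3. `except ValueError` matches → value = 68.
Result: 68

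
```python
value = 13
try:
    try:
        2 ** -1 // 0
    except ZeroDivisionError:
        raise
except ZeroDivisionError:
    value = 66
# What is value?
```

Step-by-step execution trace:
1. Inner try: `2 ** -1 // 0` raises ZeroDivisionError.
2. Inner `except ZeroDivisionError` matches; bare `raise` re-raises the same ZeroDivisionError.
3. Outer `except ZeroDivisionError` matches → value = 66.
Result: 66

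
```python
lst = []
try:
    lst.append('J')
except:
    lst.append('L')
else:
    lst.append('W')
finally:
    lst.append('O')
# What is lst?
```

Step-by-step execution trace:
1. try: `lst.append('J')` → lst = ['J']. No exception raised.
2. `except` is skipped.
3. `else` runs: `lst.append('W')` → lst = ['J', 'W'].
4. `finally` always runs: `lst.append('O')` → lst = ['J', 'W', 'O'].
Result: ['J', 'W', 'O']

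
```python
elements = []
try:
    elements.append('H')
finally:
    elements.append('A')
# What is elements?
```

Step-by-step execution trace:
1. try: `elements.append('H')` → elements = ['H'].
2. The try body completes without raising.
3. finally always runs: `elements.append('A')` → elements = ['H', 'A'].
Result: ['H', 'A']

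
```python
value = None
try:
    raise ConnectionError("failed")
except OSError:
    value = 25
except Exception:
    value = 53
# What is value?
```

Step-by-step execution trace:
1. `raise ConnectionError(...)` raises ConnectionError.
2. `except OSError` matches (ConnectionError is a subclass of OSError) → value = 25.
3. `except Exception` is not reached.
Result: 25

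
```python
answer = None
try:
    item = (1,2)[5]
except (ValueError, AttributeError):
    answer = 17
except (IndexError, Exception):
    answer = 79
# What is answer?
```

Step-by-step execution trace:
1. `item = (1,2)[5]` raises IndexError.
2. `except (ValueError, AttributeError)` does not match IndexError; skipped.
3. `except (IndexError, Exception)` matches (IndexError is in the tuple) → answer = 79.
Result: 79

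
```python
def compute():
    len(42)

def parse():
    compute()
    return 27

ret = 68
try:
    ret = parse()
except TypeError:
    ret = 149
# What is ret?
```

Step-by-step execution trace:
1. ret starts at 68.
2. try: `parse()` calls `compute()`.
3. `compute()` evaluates `len(42)`, which raises TypeError; it propagates through parse (uncaught).
4. `return 27` in parse is not reached; the assignment to ret does not complete.
5. `except TypeError` matches → ret = 149.
Result: 149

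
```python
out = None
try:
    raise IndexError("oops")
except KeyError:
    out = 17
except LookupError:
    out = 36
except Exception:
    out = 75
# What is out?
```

Step-by-step execution trace:
1. `raise IndexError(...)` raises IndexError.
2. `except KeyError` does not match (IndexError is not a subclass of KeyError); skipped.
3. `except LookupError` matches (IndexError is a subclass of LookupError) → out = 36.
4. `except Exception` is not reached.
Result: 36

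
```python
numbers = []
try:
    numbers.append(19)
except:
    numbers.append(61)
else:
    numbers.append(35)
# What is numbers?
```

Step-by-step execution trace:
1. try: `numbers.append(19)` → numbers = [19]. No exception raised.
2. `except` is skipped.
3. `else` runs (try completed without exception): `numbers.append(35)` → numbers = [19, 35].
Result: [19, 35]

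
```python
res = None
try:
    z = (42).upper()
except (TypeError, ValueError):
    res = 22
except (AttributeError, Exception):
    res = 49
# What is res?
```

Step-by-step execution trace:
1. `z = (42).upper()` raises AttributeError.
2. `except (TypeError, ValueError)` does not match AttributeError; skipped.
3. `except (AttributeError, Exception)` matches (AttributeError is in the tuple) → res = 49.
Result: 49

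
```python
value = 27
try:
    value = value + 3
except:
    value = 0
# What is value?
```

Step-by-step execution trace:
1. value starts at 27.
2. try: `value = value + 3` → value = 30. No exception raised.
3. `except` is skipped.
Result: 30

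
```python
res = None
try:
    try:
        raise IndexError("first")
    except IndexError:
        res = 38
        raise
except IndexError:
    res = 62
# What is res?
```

Step-by-step execution trace:
1. Inner try: `raise IndexError("first")` raises IndexError.
2. Inner `except IndexError` matches → res = 38.
3. bare `raise` re-raises the same IndexError.
4. Outer `except IndexError` matches → res = 62.
Result: 62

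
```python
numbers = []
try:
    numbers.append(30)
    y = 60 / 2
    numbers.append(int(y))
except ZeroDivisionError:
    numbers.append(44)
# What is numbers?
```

Step-by-step execution trace:
1. try: `numbers.append(30)` → numbers = [30].
2. `y = 60 / 2` → y = 30.0. No exception raised.
3. `numbers.append(int(y))` → numbers = [30, 30].
4. `except ZeroDivisionError` is skipped (no exception was raised).
Result: [30, 30]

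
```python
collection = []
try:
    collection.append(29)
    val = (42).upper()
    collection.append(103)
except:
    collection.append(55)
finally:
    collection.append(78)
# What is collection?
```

Step-by-step execution trace:
1. try: `collection.append(29)` → collection = [29].
2. `val = (42).upper()` raises AttributeError; `collection.append(103)` is not reached.
3. bare `except` matches → `collection.append(55)` → collection = [29, 55].
4. finally always runs: `collection.append(78)` → collection = [29, 55, 78].
Result: [29, 55, 78]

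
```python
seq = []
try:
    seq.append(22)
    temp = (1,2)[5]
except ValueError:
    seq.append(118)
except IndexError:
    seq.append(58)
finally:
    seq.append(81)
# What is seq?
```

Step-by-step execution trace:
1. try: `seq.append(22)` → seq = [22].
2. `temp = (1,2)[5]` raises IndexError.
3. `except ValueError` does not match IndexError; skipped.
4. `except IndexError` matches → `seq.append(58)` → seq = [22, 58].
5. finally always runs: `seq.append(81)` → seq = [22, 58, 81].
Result: [22, 58, 81]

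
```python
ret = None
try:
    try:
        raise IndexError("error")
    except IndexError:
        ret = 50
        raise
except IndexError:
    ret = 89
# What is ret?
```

Step-by-step execution trace:
1. Inner try: `raise IndexError("error")` raises IndexError.
2. Inner `except IndexError` matches → ret = 50.
3. bare `raise` re-raises the same IndexError.
4. Outer `except IndexError` matches → ret = 89.
Result: 89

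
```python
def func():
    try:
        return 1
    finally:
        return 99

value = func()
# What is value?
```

Step-by-step execution trace:
1. `func()` enters try: `return 1` sets pending return value 1.
2. Before returning, `finally: return 99` runs and overrides the pending return.
3. func() returns 99 → value = 99.
Result: 99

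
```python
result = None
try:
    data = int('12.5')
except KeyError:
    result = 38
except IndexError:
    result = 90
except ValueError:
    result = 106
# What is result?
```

Step-by-step execution trace:
1. `data = int('12.5')` raises ValueError.
2. `except KeyError` does not match ValueError; skipped.
3. `except IndexError` does not match ValueError; skipped.
4. `except ValueError` matches → result = 106.
Result: 106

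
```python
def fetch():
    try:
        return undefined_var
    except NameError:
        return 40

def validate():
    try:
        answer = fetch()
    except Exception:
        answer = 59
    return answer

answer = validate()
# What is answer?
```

Step-by-step execution trace:
1. `validate()` calls `fetch()`.
2. In fetch: `undefined_var` raises NameError; `except NameError` catches it → returns 40.
3. In validate: `answer = fetch()` → answer = 40. No exception reaches validate.
4. `except Exception` is skipped; validate returns 40.
5. answer = 40.
Result: 40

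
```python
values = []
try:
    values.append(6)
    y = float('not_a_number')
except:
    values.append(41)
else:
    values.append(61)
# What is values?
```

Step-by-step execution trace:
1. try: `values.append(6)` → values = [6].
2. `y = float('not_a_number')` raises ValueError.
3. bare `except` matches → `values.append(41)` → values = [6, 41].
4. `else` is skipped (an exception was raised).
Result: [6, 41]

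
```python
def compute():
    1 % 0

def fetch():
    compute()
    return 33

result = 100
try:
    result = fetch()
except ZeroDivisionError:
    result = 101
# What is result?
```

Step-by-step execution trace:
1. result starts at 100.
2. try: `fetch()` calls `compute()`.
3. `compute()` evaluates `1 % 0`, which raises ZeroDivisionError; it propagates through fetch (uncaught).
4. `return 33` in fetch is not reached; the assignment to result does not complete.
5. `except ZeroDivisionError` matches → result = 101.
Result: 101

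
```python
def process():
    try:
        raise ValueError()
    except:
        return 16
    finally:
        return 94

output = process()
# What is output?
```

Step-by-step execution trace:
1. `process()` enters try: `raise ValueError()` raises ValueError.
2. bare `except` matches → `return 16` sets pending return value 16.
3. Before returning, `finally: return 94` runs and overrides the pending return.
4. process() returns 94 → output = 94.
Result: 94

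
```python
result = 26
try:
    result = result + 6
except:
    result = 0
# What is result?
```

Step-by-step execution trace:
1. result starts at 26.
2. try: `result = result + 6` → result = 32. No exception raised.
3. `except` is skipped.
Result: 32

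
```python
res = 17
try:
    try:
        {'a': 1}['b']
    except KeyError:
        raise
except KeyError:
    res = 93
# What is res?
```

Step-by-step execution trace:
1. Inner try: `{'a': 1}['b']` raises KeyError.
2. Inner `except KeyError` matches; bare `raise` re-raises the same KeyError.
3. Outer `except KeyError` matches → res = 93.
Result: 93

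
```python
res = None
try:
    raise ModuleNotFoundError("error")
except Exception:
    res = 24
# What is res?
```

Step-by-step execution trace:
1. `raise ModuleNotFoundError(...)` raises ModuleNotFoundError.
2. `except Exception` matches (ModuleNotFoundError is a subclass of Exception) → res = 24.
Result: 24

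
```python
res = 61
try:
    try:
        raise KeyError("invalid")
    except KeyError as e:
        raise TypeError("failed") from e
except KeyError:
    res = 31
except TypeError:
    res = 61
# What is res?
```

Step-by-step execution trace:
1. Inner try raises KeyError; inner `except KeyError as e` catches it.
2. `raise TypeError(...) from e` raises TypeError (KeyError is attached as __cause__, but only TypeError is active).
3. Outer `except KeyError` does not match TypeError; skipped.
4. Outer `except TypeError` matches → res = 61.
Result: 61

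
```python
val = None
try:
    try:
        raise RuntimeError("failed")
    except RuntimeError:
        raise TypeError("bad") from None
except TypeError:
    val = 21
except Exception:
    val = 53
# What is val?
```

Step-by-step execution trace:
1. Inner try raises RuntimeError; inner `except RuntimeError` catches it.
2. `raise TypeError(...) from None` raises TypeError (from None suppresses __context__, but the active exception is still TypeError).
3. Outer `except TypeError` matches → val = 21.
4. `except Exception` is not reached.
Result: 21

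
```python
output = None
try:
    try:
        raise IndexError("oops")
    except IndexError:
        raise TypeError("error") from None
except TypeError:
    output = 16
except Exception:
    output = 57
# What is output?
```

Step-by-step execution trace:
1. Inner try raises IndexError; inner `except IndexError` catches it.
2. `raise TypeError(...) from None` raises TypeError (from None suppresses __context__, but the active exception is still TypeError).
3. Outer `except TypeError` matches → output = 16.
4. `except Exception` is not reached.
Result: 16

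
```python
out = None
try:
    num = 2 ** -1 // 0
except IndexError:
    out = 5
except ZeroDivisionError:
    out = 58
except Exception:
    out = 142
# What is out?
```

Step-by-step execution trace:
1. `num = 2 ** -1 // 0` raises ZeroDivisionError.
2. `except IndexError` does not match ZeroDivisionError; skipped.
3. `except ZeroDivisionError` matches → out = 58.
4. Remaining except clauses are skipped.
Result: 58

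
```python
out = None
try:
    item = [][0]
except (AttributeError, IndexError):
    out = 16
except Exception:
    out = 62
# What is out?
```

Step-by-step execution trace:
1. `item = [][0]` raises IndexError.
2. `except (AttributeError, IndexError)` matches (IndexError is in the tuple) → out = 16.
3. `except Exception` is not reached.
Result: 16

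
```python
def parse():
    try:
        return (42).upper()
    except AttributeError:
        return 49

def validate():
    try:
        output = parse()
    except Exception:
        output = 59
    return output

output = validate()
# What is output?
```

Step-by-step execution trace:
1. `validate()` calls `parse()`.
2. In parse: `(42).upper()` raises AttributeError; `except AttributeError` catches it → returns 49.
3. In validate: `output = parse()` → output = 49. No exception reaches validate.
4. `except Exception` is skipped; validate returns 49.
5. output = 49.
Result: 49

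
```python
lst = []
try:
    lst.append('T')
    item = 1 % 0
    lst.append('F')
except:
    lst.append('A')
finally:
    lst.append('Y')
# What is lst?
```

Step-by-step execution trace:
1. try: `lst.append('T')` → lst = ['T'].
2. `item = 1 % 0` raises ZeroDivisionError; `lst.append('F')` is not reached.
3. bare `except` matches → `lst.append('A')` → lst = ['T', 'A'].
4. finally always runs: `lst.append('Y')` → lst = ['T', 'A', 'Y'].
Result: ['T', 'A', 'Y']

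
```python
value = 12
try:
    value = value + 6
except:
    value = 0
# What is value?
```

Step-by-step execution trace:
1. value starts at 12.
2. try: `value = value + 6` → value = 18. No exception raised.
3. `except` is skipped.
Result: 18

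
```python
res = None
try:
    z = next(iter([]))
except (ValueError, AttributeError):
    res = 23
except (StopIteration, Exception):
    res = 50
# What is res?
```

Step-by-step execution trace:
1. `z = next(iter([]))` raises StopIteration.
2. `except (ValueError, AttributeError)` does not match StopIteration; skipped.
3. `except (StopIteration, Exception)` matches (StopIteration is in the tuple) → res = 50.
Result: 50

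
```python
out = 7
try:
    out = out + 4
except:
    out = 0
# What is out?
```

Step-by-step execution trace:
1. out starts at 7.
2. try: `out = out + 4` → out = 11. No exception raised.
3. `except` is skipped.
Result: 11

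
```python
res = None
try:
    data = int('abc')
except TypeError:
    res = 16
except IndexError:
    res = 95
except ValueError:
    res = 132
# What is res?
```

Step-by-step execution trace:
1. `data = int('abc')` raises ValueError.
2. `except TypeError` does not match ValueError; skipped.
3. `except IndexError` does not match ValueError; skipped.
4. `except ValueError` matches → res = 132.
Result: 132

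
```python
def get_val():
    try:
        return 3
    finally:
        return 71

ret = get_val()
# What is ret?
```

Step-by-step execution trace:
1. `get_val()` enters try: `return 3` sets pending return value 3.
2. Before returning, `finally: return 71` runs and overrides the pending return.
3. get_val() returns 71 → ret = 71.
Result: 71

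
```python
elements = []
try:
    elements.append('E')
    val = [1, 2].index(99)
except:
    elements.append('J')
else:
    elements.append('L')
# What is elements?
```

Step-by-step execution trace:
1. try: `elements.append('E')` → elements = ['E'].
2. `val = [1, 2].index(99)` raises ValueError.
3. bare `except` matches → `elements.append('J')` → elements = ['E', 'J'].
4. `else` is skipped (an exception was raised).
Result: ['E', 'J']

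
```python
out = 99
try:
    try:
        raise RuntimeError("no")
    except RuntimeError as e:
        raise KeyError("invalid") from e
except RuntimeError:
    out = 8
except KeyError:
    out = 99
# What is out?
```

Step-by-step execution trace:
1. Inner try raises RuntimeError; inner `except RuntimeError as e` catches it.
2. `raise KeyError(...) from e` raises KeyError (RuntimeError is attached as __cause__, but only KeyError is active).
3. Outer `except RuntimeError` does not match KeyError; skipped.
4. Outer `except KeyError` matches → out = 99.
Result: 99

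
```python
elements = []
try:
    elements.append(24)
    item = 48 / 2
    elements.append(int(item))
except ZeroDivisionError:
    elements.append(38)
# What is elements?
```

Step-by-step execution trace:
1. try: `elements.append(24)` → elements = [24].
2. `item = 48 / 2` → item = 24.0. No exception raised.
3. `elements.append(int(item))` → elements = [24, 24].
4. `except ZeroDivisionError` is skipped (no exception was raised).
Result: [24, 24]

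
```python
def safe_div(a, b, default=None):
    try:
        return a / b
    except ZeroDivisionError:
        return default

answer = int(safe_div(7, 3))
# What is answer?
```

Step-by-step execution trace:
1. `safe_div(7, 3)` enters try: `return 7 / 3` → returns 2.3333333333333335. No exception raised.
2. `except ZeroDivisionError` is skipped.
3. `int(2.3333333333333335)` → 2 → answer = 2.
Result: 2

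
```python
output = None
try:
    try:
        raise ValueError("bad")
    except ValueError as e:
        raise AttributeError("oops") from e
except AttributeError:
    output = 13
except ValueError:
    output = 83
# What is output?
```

Step-by-step execution trace:
1. Inner try raises ValueError; inner `except ValueError as e` catches it.
2. `raise AttributeError(...) from e` raises AttributeError (ValueError is attached as __cause__, but only AttributeError is active).
3. Outer `except AttributeError` matches → output = 13.
4. `except ValueError` is not reached.
Result: 13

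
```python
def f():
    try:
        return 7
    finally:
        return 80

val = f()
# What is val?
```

Step-by-step execution trace:
1. `f()` enters try: `return 7` sets pending return value 7.
2. Before returning, `finally: return 80` runs and overrides the pending return.
3. f() returns 80 → val = 80.
Result: 80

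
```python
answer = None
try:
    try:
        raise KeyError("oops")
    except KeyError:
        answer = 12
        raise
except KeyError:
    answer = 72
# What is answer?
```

Step-by-step execution trace:
1. Inner try: `raise KeyError("oops")` raises KeyError.
2. Inner `except KeyError` matches → answer = 12.
3. bare `raise` re-raises the same KeyError.
4. Outer `except KeyError` matches → answer = 72.
Result: 72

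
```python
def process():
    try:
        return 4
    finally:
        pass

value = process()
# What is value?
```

Step-by-step execution trace:
1. `process()` enters try: `return 4` sets pending return value 4.
2. Before returning, `finally: pass` runs (no effect).
3. process() returns 4 → value = 4.
Result: 4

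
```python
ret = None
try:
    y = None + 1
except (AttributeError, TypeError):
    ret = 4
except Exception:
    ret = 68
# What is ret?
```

Step-by-step execution trace:
1. `y = None + 1` raises TypeError.
2. `except (AttributeError, TypeError)` matches (TypeError is in the tuple) → ret = 4.
3. `except Exception` is not reached.
Result: 4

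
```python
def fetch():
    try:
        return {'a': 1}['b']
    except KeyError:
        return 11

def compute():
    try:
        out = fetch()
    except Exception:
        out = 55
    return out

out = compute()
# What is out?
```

Step-by-step execution trace:
1. `compute()` calls `fetch()`.
2. In fetch: `{'a': 1}['b']` raises KeyError; `except KeyError` catches it → returns 11.
3. In compute: `out = fetch()` → out = 11. No exception reaches compute.
4. `except Exception` is skipped; compute returns 11.
5. out = 11.
Result: 11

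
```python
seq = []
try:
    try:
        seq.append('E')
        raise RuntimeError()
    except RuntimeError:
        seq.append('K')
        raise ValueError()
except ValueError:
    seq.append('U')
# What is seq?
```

Step-by-step execution trace:
1. Inner try: `seq.append('E')` → seq = ['E'].
2. `raise RuntimeError()` raises RuntimeError.
3. Inner `except RuntimeError` matches → `seq.append('K')` → seq = ['E', 'K'].
4. `raise ValueError()` raises ValueError; propagates to outer try.
5. Outer `except ValueError` matches → `seq.append('U')` → seq = ['E', 'K', 'U'].
Result: ['E', 'K', 'U']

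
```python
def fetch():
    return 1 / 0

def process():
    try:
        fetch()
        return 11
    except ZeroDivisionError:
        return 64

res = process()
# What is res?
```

Step-by-step execution trace:
1. `process()` calls `fetch()`.
2. `fetch()` evaluates `1 / 0`, which raises ZeroDivisionError; it propagates to the caller.
3. `return 11` is not reached.
4. `except ZeroDivisionError` in process matches → returns 64.
5. res = 64.
Result: 64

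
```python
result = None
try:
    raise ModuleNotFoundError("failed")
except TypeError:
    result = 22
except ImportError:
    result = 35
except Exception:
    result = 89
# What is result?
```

Step-by-step execution trace:
1. `raise ModuleNotFoundError(...)` raises ModuleNotFoundError.
2. `except TypeError` does not match (ModuleNotFoundError is not a subclass of TypeError); skipped.
3. `except ImportError` matches (ModuleNotFoundError is a subclass of ImportError) → result = 35.
4. `except Exception` is not reached.
Result: 35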